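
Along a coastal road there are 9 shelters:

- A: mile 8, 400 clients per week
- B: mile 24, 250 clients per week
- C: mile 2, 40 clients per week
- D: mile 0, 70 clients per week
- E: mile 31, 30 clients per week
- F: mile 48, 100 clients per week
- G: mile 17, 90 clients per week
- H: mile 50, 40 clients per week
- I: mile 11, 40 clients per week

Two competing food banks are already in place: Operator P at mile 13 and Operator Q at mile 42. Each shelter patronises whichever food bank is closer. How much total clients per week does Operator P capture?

The indifferent point is the midpoint (13+42)/2 = 27.5; shelters left of it (closer to Operator P at 13) go to Operator P, those right go to Operator Q.
  D at 0 (w=70) → Operator P
  C at 2 (w=40) → Operator P
  A at 8 (w=400) → Operator P
  I at 11 (w=40) → Operator P
  G at 17 (w=90) → Operator P
  B at 24 (w=250) → Operator P
  E at 31 (w=30) → Operator Q
  F at 48 (w=100) → Operator Q
  H at 50 (w=40) → Operator Q
Operator P captures 890; Operator Q captures 170.

890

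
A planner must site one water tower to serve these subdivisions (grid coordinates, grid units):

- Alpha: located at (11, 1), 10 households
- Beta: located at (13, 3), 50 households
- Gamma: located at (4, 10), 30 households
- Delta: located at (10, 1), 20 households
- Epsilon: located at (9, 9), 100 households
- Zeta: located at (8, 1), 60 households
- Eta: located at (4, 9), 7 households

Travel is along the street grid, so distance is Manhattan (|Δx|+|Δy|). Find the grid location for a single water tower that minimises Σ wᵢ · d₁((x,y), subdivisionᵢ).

Manhattan distance separates: Σwᵢ(|x−xᵢ|+|y−yᵢ|) = Σwᵢ|x−xᵢ| + Σwᵢ|y−yᵢ|, so x and y are optimised independently as 1-D weighted medians.
Total weight W = 277; half = 138.5.
x-coordinate, sorted with cumulative weight:
  x=4 (Gamma, w=30) cum 30
  x=4 (Eta, w=7) cum 37
  x=8 (Zeta, w=60) cum 97
  x=9 (Epsilon, w=100) cum 197  ← median
  x=10 (Delta, w=20) cum 217
  x=11 (Alpha, w=10) cum 227
  x=13 (Beta, w=50) cum 277
⇒ x* = 9
y-coordinate, sorted with cumulative weight:
  y=1 (Alpha, w=10) cum 10
  y=1 (Delta, w=20) cum 30
  y=1 (Zeta, w=60) cum 90
  y=3 (Beta, w=50) cum 140  ← median
  y=9 (Epsilon, w=100) cum 240
  y=9 (Eta, w=7) cum 247
  y=10 (Gamma, w=30) cum 277
⇒ y* = 3

(9, 3)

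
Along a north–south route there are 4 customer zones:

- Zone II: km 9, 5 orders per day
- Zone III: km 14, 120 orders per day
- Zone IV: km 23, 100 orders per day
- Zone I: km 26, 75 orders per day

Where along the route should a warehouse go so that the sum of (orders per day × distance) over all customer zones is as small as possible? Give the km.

For a sum of weighted absolute distances on a line, the optimum is the weighted median (not the mean). Total weight W = 300; half-weight = 150.
Sort by position and accumulate weight:
  km 9 (Zone II, w=5) → cum 5
  km 14 (Zone III, w=120) → cum 125
  km 23 (Zone IV, w=100) → cum 225  ≥ 150 → median here
  km 26 (Zone I, w=75) → cum 300
Optimal location: km 23.

x = 23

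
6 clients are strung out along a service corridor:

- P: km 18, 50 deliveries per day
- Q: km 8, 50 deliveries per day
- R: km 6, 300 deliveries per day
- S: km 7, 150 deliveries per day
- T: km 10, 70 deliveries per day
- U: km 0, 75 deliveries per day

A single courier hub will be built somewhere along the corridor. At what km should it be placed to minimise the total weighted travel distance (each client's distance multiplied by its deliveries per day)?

For a sum of weighted absolute distances on a line, the optimum is the weighted median (not the mean). Total weight W = 695; half-weight = 347.5.
Sort by position and accumulate weight:
  km 0 (U, w=75) → cum 75
  km 6 (R, w=300) → cum 375  ≥ 347.5 → median here
  km 7 (S, w=150) → cum 525
  km 8 (Q, w=50) → cum 575
  km 10 (T, w=70) → cum 645
  km 18 (P, w=50) → cum 695
Optimal location: km 6.

x = 6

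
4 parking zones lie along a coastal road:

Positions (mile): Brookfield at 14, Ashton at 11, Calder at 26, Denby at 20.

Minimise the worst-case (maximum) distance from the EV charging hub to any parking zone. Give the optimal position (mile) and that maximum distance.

The 1-center on a line is the midpoint of the two extreme points: leftmost at 11, rightmost at 26.
Optimal location = (11 + 26)/2 = 18.5; maximum distance = (26 − 11)/2 = 7.5.

location 18.5, max distance 7.5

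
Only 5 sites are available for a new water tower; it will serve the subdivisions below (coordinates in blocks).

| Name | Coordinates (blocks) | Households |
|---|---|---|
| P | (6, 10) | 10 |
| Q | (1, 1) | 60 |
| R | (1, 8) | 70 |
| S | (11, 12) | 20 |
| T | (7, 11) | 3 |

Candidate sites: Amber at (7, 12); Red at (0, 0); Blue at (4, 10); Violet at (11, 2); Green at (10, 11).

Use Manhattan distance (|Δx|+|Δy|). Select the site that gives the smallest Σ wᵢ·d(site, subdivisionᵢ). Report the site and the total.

Total weighted distance at each candidate:
  Amber (7, 12): total = 1833
  Red (0, 0): total = 1424
  Blue (4, 10): total = 1282
  Violet (11, 2): total = 2149
  Green (10, 11): total = 2079
Minimum is at Blue with total 1282 blocks.

Blue, total 1282 blocks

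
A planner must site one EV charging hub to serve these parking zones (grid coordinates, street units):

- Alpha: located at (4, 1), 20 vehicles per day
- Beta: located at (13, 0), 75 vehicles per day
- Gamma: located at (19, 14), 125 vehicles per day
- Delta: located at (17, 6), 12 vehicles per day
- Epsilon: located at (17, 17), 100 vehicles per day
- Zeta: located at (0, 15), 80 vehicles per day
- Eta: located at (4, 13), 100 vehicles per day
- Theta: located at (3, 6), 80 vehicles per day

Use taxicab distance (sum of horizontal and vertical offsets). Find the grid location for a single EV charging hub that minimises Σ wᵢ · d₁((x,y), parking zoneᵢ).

(13, 14)

Manhattan distance separates: Σwᵢ(|x−xᵢ|+|y−yᵢ|) = Σwᵢ|x−xᵢ| + Σwᵢ|y−yᵢ|, so x and y are optimised independently as 1-D weighted medians.
Total weight W = 592; half = 296.
x-coordinate, sorted with cumulative weight:
  x=0 (Zeta, w=80) cum 80
  x=3 (Theta, w=80) cum 160
  x=4 (Alpha, w=20) cum 180
  x=4 (Eta, w=100) cum 280
  x=13 (Beta, w=75) cum 355  ← median
  x=17 (Delta, w=12) cum 367
  x=17 (Epsilon, w=100) cum 467
  x=19 (Gamma, w=125) cum 592
⇒ x* = 13
y-coordinate, sorted with cumulative weight:
  y=0 (Beta, w=75) cum 75
  y=1 (Alpha, w=20) cum 95
  y=6 (Delta, w=12) cum 107
  y=6 (Theta, w=80) cum 187
  y=13 (Eta, w=100) cum 287
  y=14 (Gamma, w=125) cum 412  ← median
  y=15 (Zeta, w=80) cum 492
  y=17 (Epsilon, w=100) cum 592
⇒ y* = 14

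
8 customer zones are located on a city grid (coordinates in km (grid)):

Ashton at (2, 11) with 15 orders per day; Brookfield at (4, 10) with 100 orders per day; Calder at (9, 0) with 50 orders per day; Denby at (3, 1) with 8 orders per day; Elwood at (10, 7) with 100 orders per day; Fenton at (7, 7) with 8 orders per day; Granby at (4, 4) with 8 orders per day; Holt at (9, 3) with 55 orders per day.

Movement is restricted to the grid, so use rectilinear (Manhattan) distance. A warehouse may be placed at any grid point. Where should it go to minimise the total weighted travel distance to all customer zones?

Manhattan distance separates: Σwᵢ(|x−xᵢ|+|y−yᵢ|) = Σwᵢ|x−xᵢ| + Σwᵢ|y−yᵢ|, so x and y are optimised independently as 1-D weighted medians.
Total weight W = 344; half = 172.
x-coordinate, sorted with cumulative weight:
  x=2 (Ashton, w=15) cum 15
  x=3 (Denby, w=8) cum 23
  x=4 (Brookfield, w=100) cum 123
  x=4 (Granby, w=8) cum 131
  x=7 (Fenton, w=8) cum 139
  x=9 (Calder, w=50) cum 189  ← median
  x=9 (Holt, w=55) cum 244
  x=10 (Elwood, w=100) cum 344
⇒ x* = 9
y-coordinate, sorted with cumulative weight:
  y=0 (Calder, w=50) cum 50
  y=1 (Denby, w=8) cum 58
  y=3 (Holt, w=55) cum 113
  y=4 (Granby, w=8) cum 121
  y=7 (Elwood, w=100) cum 221  ← median
  y=7 (Fenton, w=8) cum 229
  y=10 (Brookfield, w=100) cum 329
  y=11 (Ashton, w=15) cum 344
⇒ y* = 7

(9, 7)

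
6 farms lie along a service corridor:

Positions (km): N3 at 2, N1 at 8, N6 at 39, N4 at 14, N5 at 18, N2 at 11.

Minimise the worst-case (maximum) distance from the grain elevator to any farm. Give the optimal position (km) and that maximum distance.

The 1-center on a line is the midpoint of the two extreme points: leftmost at 2, rightmost at 39.
Optimal location = (2 + 39)/2 = 20.5; maximum distance = (39 − 2)/2 = 18.5.

location 20.5, max distance 18.5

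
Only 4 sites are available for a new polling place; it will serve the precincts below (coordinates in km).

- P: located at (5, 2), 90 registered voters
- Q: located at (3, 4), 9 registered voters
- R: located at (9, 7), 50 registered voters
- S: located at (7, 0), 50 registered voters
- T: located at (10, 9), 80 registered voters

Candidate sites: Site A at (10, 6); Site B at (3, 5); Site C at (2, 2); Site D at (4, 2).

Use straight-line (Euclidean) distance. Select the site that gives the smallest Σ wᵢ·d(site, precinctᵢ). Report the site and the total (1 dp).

Site A, total 1287.9 km

Total weighted distance at each candidate:
  Site A (10, 6): total = 1287.9
  Site B (3, 5): total = 1614.9
  Site C (2, 2): total = 1839.9
  Site D (4, 2): total = 1381.5
Minimum is at Site A with total 1287.9 km.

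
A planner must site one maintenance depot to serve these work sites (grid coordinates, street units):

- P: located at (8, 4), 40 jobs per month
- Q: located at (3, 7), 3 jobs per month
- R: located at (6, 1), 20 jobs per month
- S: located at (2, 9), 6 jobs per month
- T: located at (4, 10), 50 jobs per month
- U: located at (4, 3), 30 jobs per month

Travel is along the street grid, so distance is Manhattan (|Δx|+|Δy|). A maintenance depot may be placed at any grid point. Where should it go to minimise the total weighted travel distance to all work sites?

(4, 4)

Manhattan distance separates: Σwᵢ(|x−xᵢ|+|y−yᵢ|) = Σwᵢ|x−xᵢ| + Σwᵢ|y−yᵢ|, so x and y are optimised independently as 1-D weighted medians.
Total weight W = 149; half = 74.5.
x-coordinate, sorted with cumulative weight:
  x=2 (S, w=6) cum 6
  x=3 (Q, w=3) cum 9
  x=4 (T, w=50) cum 59
  x=4 (U, w=30) cum 89  ← median
  x=6 (R, w=20) cum 109
  x=8 (P, w=40) cum 149
⇒ x* = 4
y-coordinate, sorted with cumulative weight:
  y=1 (R, w=20) cum 20
  y=3 (U, w=30) cum 50
  y=4 (P, w=40) cum 90  ← median
  y=7 (Q, w=3) cum 93
  y=9 (S, w=6) cum 99
  y=10 (T, w=50) cum 149
⇒ y* = 4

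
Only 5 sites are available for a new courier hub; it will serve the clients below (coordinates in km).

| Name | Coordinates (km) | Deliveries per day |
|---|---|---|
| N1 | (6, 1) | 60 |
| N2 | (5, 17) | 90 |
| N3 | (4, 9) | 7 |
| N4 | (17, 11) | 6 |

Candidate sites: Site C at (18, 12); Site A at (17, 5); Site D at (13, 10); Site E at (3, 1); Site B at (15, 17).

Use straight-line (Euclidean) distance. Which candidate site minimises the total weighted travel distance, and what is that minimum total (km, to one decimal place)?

Total weighted distance at each candidate:
  Site C (18, 12): total = 2339.0
  Site A (17, 5): total = 2360.8
  Site D (13, 10): total = 1728.9
  Site E (3, 1): total = 1790.9
  Site B (15, 17): total = 2134.6
Minimum is at Site D with total 1728.9 km.

Site D, total 1728.9 km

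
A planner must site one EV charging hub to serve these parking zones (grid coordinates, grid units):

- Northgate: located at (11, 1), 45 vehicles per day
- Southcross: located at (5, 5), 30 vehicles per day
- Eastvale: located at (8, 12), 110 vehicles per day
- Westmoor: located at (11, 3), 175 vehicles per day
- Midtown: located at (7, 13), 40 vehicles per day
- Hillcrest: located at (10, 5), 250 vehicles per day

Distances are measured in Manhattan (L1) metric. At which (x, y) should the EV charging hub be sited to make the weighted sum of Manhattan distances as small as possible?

Manhattan distance separates: Σwᵢ(|x−xᵢ|+|y−yᵢ|) = Σwᵢ|x−xᵢ| + Σwᵢ|y−yᵢ|, so x and y are optimised independently as 1-D weighted medians.
Total weight W = 650; half = 325.
x-coordinate, sorted with cumulative weight:
  x=5 (Southcross, w=30) cum 30
  x=7 (Midtown, w=40) cum 70
  x=8 (Eastvale, w=110) cum 180
  x=10 (Hillcrest, w=250) cum 430  ← median
  x=11 (Northgate, w=45) cum 475
  x=11 (Westmoor, w=175) cum 650
⇒ x* = 10
y-coordinate, sorted with cumulative weight:
  y=1 (Northgate, w=45) cum 45
  y=3 (Westmoor, w=175) cum 220
  y=5 (Southcross, w=30) cum 250
  y=5 (Hillcrest, w=250) cum 500  ← median
  y=12 (Eastvale, w=110) cum 610
  y=13 (Midtown, w=40) cum 650
⇒ y* = 5

(10, 5)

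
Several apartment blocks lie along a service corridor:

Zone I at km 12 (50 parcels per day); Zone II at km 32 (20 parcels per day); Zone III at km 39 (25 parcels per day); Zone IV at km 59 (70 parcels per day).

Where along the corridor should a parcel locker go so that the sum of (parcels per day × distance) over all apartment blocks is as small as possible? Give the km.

For a sum of weighted absolute distances on a line, the optimum is the weighted median (not the mean). Total weight W = 165; half-weight = 82.5.
Sort by position and accumulate weight:
  km 12 (Zone I, w=50) → cum 50
  km 32 (Zone II, w=20) → cum 70
  km 39 (Zone III, w=25) → cum 95  ≥ 82.5 → median here
  km 59 (Zone IV, w=70) → cum 165
Optimal location: km 39.

x = 39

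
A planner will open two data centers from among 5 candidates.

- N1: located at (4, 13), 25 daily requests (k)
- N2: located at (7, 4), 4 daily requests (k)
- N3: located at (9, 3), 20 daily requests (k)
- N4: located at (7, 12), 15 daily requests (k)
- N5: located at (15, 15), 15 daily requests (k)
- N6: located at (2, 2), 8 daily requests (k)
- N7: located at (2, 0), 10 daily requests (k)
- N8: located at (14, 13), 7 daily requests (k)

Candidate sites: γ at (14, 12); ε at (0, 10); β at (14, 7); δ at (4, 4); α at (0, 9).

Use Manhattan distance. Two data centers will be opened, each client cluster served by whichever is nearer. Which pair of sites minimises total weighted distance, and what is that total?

{γ, δ}, total 621

Evaluate every pair (each demand assigned to the nearer of the two):
  {γ, δ}: total = 621
  {β, δ}: total = 791
  {γ, ε}: total = 879
  {γ, α}: total = 882
  {ε, β}: total = 907
  {β, α}: total = 929
  {ε, δ}: total = 953
  {γ, β}: total = 993
  {δ, α}: total = 1015
  {ε, α}: total = 1259
Best pair: {γ, δ} with total 621.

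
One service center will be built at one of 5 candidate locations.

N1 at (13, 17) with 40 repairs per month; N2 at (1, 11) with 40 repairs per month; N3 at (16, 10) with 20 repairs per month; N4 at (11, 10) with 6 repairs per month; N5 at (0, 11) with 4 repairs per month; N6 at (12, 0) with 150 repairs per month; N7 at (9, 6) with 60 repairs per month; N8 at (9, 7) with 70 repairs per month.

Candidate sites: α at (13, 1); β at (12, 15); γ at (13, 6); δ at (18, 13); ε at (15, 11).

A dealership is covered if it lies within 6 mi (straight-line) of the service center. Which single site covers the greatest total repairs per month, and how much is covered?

γ, covering 156

Coverage radius r = 6 mi; a point is covered iff (Δx)²+(Δy)² ≤ 6² = 36.
  α (13, 1): covers {N6} → 150
  β (12, 15): covers {N1, N4} → 46
  γ (13, 6): covers {N3, N4, N7, N8} → 156
  δ (18, 13): covers {N3} → 20
  ε (15, 11): covers {N3, N4} → 26
Maximum coverage at γ: 156 repairs per month.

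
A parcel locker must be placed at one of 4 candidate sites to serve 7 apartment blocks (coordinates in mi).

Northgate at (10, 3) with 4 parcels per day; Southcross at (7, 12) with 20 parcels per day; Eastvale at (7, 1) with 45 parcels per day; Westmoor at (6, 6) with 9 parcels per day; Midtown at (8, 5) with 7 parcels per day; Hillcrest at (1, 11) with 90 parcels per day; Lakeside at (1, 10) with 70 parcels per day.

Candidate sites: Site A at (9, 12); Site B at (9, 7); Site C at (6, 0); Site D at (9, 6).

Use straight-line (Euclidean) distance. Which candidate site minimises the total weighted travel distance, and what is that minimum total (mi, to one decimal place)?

Site B, total 1856.0 mi

Total weighted distance at each candidate:
  Site A (9, 12): total = 1992.0
  Site B (9, 7): total = 1856.0
  Site C (6, 0): total = 2286.3
  Site D (9, 6): total = 1893.5
Minimum is at Site B with total 1856.0 mi.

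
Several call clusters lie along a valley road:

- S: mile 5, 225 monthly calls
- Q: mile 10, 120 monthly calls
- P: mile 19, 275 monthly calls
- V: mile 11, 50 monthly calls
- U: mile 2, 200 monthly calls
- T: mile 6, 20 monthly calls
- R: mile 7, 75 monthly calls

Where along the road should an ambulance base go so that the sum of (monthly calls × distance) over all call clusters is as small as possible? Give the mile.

x = 7

For a sum of weighted absolute distances on a line, the optimum is the weighted median (not the mean). Total weight W = 965; half-weight = 482.5.
Sort by position and accumulate weight:
  mile 2 (U, w=200) → cum 200
  mile 5 (S, w=225) → cum 425
  mile 6 (T, w=20) → cum 445
  mile 7 (R, w=75) → cum 520  ≥ 482.5 → median here
  mile 10 (Q, w=120) → cum 640
  mile 11 (V, w=50) → cum 690
  mile 19 (P, w=275) → cum 965
Optimal location: mile 7.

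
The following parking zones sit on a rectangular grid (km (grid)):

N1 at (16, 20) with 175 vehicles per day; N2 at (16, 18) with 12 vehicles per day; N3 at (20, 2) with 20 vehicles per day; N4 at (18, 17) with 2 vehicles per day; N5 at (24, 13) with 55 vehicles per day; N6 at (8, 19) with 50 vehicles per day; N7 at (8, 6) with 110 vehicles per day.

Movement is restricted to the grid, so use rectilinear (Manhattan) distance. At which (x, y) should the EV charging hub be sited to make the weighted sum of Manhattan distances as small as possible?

(16, 19)

Manhattan distance separates: Σwᵢ(|x−xᵢ|+|y−yᵢ|) = Σwᵢ|x−xᵢ| + Σwᵢ|y−yᵢ|, so x and y are optimised independently as 1-D weighted medians.
Total weight W = 424; half = 212.
x-coordinate, sorted with cumulative weight:
  x=8 (N6, w=50) cum 50
  x=8 (N7, w=110) cum 160
  x=16 (N1, w=175) cum 335  ← median
  x=16 (N2, w=12) cum 347
  x=18 (N4, w=2) cum 349
  x=20 (N3, w=20) cum 369
  x=24 (N5, w=55) cum 424
⇒ x* = 16
y-coordinate, sorted with cumulative weight:
  y=2 (N3, w=20) cum 20
  y=6 (N7, w=110) cum 130
  y=13 (N5, w=55) cum 185
  y=17 (N4, w=2) cum 187
  y=18 (N2, w=12) cum 199
  y=19 (N6, w=50) cum 249  ← median
  y=20 (N1, w=175) cum 424
⇒ y* = 19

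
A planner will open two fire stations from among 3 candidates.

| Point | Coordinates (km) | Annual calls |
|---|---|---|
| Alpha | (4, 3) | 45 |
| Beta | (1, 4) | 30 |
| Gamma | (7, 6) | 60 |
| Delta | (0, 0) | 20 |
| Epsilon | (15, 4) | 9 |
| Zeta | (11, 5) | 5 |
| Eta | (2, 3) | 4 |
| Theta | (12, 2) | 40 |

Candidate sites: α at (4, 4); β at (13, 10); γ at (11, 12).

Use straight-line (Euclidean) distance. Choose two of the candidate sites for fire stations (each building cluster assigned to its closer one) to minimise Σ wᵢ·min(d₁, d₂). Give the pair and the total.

Evaluate every pair (each demand assigned to the nearer of the two):
  {α, β}: total = 879.8
  {α, γ}: total = 918.8
  {β, γ}: total = 2112.8
Best pair: {α, β} with total 879.8.

{α, β}, total 879.8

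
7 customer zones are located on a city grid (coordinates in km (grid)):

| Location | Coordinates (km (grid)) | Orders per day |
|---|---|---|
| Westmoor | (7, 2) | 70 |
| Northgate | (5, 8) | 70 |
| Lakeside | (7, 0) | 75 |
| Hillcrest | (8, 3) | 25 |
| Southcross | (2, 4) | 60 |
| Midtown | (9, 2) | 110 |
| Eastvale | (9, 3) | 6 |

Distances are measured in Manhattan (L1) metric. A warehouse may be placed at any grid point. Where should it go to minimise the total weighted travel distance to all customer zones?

(7, 2)

Manhattan distance separates: Σwᵢ(|x−xᵢ|+|y−yᵢ|) = Σwᵢ|x−xᵢ| + Σwᵢ|y−yᵢ|, so x and y are optimised independently as 1-D weighted medians.
Total weight W = 416; half = 208.
x-coordinate, sorted with cumulative weight:
  x=2 (Southcross, w=60) cum 60
  x=5 (Northgate, w=70) cum 130
  x=7 (Westmoor, w=70) cum 200
  x=7 (Lakeside, w=75) cum 275  ← median
  x=8 (Hillcrest, w=25) cum 300
  x=9 (Midtown, w=110) cum 410
  x=9 (Eastvale, w=6) cum 416
⇒ x* = 7
y-coordinate, sorted with cumulative weight:
  y=0 (Lakeside, w=75) cum 75
  y=2 (Westmoor, w=70) cum 145
  y=2 (Midtown, w=110) cum 255  ← median
  y=3 (Hillcrest, w=25) cum 280
  y=3 (Eastvale, w=6) cum 286
  y=4 (Southcross, w=60) cum 346
  y=8 (Northgate, w=70) cum 416
⇒ y* = 2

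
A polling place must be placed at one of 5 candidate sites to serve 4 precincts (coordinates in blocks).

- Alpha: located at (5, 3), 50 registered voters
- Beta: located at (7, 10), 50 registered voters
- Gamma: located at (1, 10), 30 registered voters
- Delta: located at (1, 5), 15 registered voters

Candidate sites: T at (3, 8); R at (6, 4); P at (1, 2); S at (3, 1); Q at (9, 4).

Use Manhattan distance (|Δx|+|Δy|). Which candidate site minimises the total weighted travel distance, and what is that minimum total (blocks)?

T, total 845 blocks

Total weighted distance at each candidate:
  T (3, 8): total = 845
  R (6, 4): total = 870
  P (1, 2): total = 1235
  S (3, 1): total = 1270
  Q (9, 4): total = 1205
Minimum is at T with total 845 blocks.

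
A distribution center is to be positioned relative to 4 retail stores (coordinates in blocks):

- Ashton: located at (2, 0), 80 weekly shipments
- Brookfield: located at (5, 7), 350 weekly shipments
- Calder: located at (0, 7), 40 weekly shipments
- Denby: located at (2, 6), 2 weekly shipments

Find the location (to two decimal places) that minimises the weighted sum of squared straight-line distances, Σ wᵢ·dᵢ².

The minimiser of Σwᵢ‖p−pᵢ‖² is the weighted centroid p* = (Σwᵢpᵢ)/(Σwᵢ).
Σwᵢ = 472.
Σwᵢxᵢ = 80·2 + 350·5 + 40·0 + 2·2 = 1914.
Σwᵢyᵢ = 80·0 + 350·7 + 40·7 + 2·6 = 2742.
x* = 1914/472 = 4.06, y* = 2742/472 = 5.81.

(4.06, 5.81)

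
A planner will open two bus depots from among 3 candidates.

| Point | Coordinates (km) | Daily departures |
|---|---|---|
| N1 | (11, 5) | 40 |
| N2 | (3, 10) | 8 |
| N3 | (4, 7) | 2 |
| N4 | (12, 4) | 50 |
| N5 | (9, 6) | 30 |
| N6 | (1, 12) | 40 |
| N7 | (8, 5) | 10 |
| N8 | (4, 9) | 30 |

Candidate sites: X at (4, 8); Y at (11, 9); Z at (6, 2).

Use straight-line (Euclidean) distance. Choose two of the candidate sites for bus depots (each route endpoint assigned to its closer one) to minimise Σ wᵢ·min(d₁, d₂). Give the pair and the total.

Evaluate every pair (each demand assigned to the nearer of the two):
  {X, Y}: total = 823.0
  {X, Z}: total = 985.4
  {Y, Z}: total = 1262.1
Best pair: {X, Y} with total 823.0.

{X, Y}, total 823.0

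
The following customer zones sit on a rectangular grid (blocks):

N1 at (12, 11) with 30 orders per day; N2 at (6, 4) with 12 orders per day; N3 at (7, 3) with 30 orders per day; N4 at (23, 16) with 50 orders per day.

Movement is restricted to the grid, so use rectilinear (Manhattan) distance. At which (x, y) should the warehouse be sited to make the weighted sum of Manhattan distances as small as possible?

(12, 11)

Manhattan distance separates: Σwᵢ(|x−xᵢ|+|y−yᵢ|) = Σwᵢ|x−xᵢ| + Σwᵢ|y−yᵢ|, so x and y are optimised independently as 1-D weighted medians.
Total weight W = 122; half = 61.
x-coordinate, sorted with cumulative weight:
  x=6 (N2, w=12) cum 12
  x=7 (N3, w=30) cum 42
  x=12 (N1, w=30) cum 72  ← median
  x=23 (N4, w=50) cum 122
⇒ x* = 12
y-coordinate, sorted with cumulative weight:
  y=3 (N3, w=30) cum 30
  y=4 (N2, w=12) cum 42
  y=11 (N1, w=30) cum 72  ← median
  y=16 (N4, w=50) cum 122
⇒ y* = 11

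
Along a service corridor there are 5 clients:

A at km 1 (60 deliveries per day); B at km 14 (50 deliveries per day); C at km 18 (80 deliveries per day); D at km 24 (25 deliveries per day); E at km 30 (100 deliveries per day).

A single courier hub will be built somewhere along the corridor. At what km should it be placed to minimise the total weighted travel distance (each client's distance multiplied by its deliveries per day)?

x = 18

For a sum of weighted absolute distances on a line, the optimum is the weighted median (not the mean). Total weight W = 315; half-weight = 157.5.
Sort by position and accumulate weight:
  km 1 (A, w=60) → cum 60
  km 14 (B, w=50) → cum 110
  km 18 (C, w=80) → cum 190  ≥ 157.5 → median here
  km 24 (D, w=25) → cum 215
  km 30 (E, w=100) → cum 315
Optimal location: km 18.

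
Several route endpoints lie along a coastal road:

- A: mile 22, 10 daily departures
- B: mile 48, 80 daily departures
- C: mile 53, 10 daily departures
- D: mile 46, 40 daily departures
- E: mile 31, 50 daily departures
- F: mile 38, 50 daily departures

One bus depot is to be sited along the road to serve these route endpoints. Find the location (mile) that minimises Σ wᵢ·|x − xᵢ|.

For a sum of weighted absolute distances on a line, the optimum is the weighted median (not the mean). Total weight W = 240; half-weight = 120.
Sort by position and accumulate weight:
  mile 22 (A, w=10) → cum 10
  mile 31 (E, w=50) → cum 60
  mile 38 (F, w=50) → cum 110
  mile 46 (D, w=40) → cum 150  ≥ 120 → median here
  mile 48 (B, w=80) → cum 230
  mile 53 (C, w=10) → cum 240
Optimal location: mile 46.

x = 46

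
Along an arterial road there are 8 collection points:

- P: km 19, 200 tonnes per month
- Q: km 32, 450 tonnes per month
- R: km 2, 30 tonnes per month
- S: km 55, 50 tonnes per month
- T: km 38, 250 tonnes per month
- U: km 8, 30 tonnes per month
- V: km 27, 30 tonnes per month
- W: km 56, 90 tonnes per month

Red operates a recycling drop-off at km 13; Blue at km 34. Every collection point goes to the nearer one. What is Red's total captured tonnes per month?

260

The indifferent point is the midpoint (13+34)/2 = 23.5; collection points left of it (closer to Red at 13) go to Red, those right go to Blue.
  R at 2 (w=30) → Red
  U at 8 (w=30) → Red
  P at 19 (w=200) → Red
  V at 27 (w=30) → Blue
  Q at 32 (w=450) → Blue
  T at 38 (w=250) → Blue
  S at 55 (w=50) → Blue
  W at 56 (w=90) → Blue
Red captures 260; Blue captures 870.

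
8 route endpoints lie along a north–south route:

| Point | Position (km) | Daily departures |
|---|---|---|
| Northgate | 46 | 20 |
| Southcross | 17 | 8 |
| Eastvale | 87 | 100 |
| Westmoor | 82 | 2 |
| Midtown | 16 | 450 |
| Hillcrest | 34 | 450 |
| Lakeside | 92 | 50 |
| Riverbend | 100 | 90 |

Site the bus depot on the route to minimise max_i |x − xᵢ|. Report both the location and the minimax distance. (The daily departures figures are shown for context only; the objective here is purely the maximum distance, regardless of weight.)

The 1-center on a line is the midpoint of the two extreme points: leftmost at 16, rightmost at 100.
Optimal location = (16 + 100)/2 = 58; maximum distance = (100 − 16)/2 = 42.

location 58, max distance 42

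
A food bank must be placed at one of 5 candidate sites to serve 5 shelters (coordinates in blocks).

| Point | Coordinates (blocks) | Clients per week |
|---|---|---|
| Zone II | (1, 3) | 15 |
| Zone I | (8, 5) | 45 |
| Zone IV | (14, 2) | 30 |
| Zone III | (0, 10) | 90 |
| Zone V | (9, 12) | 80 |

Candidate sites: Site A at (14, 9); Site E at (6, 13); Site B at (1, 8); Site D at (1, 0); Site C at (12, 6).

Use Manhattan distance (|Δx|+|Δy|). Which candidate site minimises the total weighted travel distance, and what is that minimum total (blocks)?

Site B, total 2325 blocks

Total weighted distance at each candidate:
  Site A (14, 9): total = 2935
  Site E (6, 13): total = 2375
  Site B (1, 8): total = 2325
  Site D (1, 0): total = 3625
  Site C (12, 6): total = 2775
Minimum is at Site B with total 2325 blocks.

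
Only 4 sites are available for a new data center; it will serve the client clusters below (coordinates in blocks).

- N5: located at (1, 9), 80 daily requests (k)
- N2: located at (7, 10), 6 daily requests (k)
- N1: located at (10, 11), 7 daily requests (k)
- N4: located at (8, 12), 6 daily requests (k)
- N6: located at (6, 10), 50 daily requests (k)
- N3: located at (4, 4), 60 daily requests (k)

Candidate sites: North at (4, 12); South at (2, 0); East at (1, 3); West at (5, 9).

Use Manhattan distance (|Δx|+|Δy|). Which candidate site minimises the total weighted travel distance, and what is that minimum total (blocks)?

Total weighted distance at each candidate:
  North (4, 12): total = 1263
  South (2, 0): total = 2191
  East (1, 3): total = 1613
  West (5, 9): total = 883
Minimum is at West with total 883 blocks.

West, total 883 blocks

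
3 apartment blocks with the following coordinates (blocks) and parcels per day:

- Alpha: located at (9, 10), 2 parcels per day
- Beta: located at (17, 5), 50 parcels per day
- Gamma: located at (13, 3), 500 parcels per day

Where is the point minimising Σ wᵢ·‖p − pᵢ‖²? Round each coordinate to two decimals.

The minimiser of Σwᵢ‖p−pᵢ‖² is the weighted centroid p* = (Σwᵢpᵢ)/(Σwᵢ).
Σwᵢ = 552.
Σwᵢxᵢ = 2·9 + 50·17 + 500·13 = 7368.
Σwᵢyᵢ = 2·10 + 50·5 + 500·3 = 1770.
x* = 7368/552 = 13.35, y* = 1770/552 = 3.21.

(13.35, 3.21)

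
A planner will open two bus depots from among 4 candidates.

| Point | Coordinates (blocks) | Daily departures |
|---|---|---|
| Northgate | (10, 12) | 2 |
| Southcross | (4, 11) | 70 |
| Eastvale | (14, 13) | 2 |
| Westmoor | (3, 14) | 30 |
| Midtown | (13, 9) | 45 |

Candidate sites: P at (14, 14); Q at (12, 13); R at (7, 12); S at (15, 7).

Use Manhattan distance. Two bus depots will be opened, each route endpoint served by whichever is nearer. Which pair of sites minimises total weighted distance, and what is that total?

{R, S}, total 660

Evaluate every pair (each demand assigned to the nearer of the two):
  {R, S}: total = 660
  {Q, R}: total = 695
  {P, R}: total = 738
  {Q, S}: total = 1190
  {P, Q}: total = 1233
  {P, S}: total = 1434
Best pair: {R, S} with total 660.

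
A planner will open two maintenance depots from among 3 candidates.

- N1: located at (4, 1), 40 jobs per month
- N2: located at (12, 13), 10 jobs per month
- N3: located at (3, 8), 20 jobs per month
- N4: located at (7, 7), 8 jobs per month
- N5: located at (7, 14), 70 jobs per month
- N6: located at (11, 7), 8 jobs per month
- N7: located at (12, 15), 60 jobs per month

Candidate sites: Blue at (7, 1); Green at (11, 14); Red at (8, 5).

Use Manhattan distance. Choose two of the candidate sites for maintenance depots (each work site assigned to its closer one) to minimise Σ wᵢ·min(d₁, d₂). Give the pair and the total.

Evaluate every pair (each demand assigned to the nearer of the two):
  {Blue, Green}: total = 864
  {Green, Red}: total = 964
  {Blue, Red}: total = 2004
Best pair: {Blue, Green} with total 864.

{Blue, Green}, total 864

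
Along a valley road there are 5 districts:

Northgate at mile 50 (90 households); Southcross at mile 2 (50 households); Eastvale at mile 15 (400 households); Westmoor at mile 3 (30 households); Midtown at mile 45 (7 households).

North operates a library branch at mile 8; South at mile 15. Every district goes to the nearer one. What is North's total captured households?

80

The indifferent point is the midpoint (8+15)/2 = 11.5; districts left of it (closer to North at 8) go to North, those right go to South.
  Southcross at 2 (w=50) → North
  Westmoor at 3 (w=30) → North
  Eastvale at 15 (w=400) → South
  Midtown at 45 (w=7) → South
  Northgate at 50 (w=90) → South
North captures 80; South captures 497.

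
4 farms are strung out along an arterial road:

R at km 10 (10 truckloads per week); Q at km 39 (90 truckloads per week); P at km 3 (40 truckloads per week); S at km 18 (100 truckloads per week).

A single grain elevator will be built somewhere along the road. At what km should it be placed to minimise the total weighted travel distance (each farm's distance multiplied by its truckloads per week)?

x = 18

For a sum of weighted absolute distances on a line, the optimum is the weighted median (not the mean). Total weight W = 240; half-weight = 120.
Sort by position and accumulate weight:
  km 3 (P, w=40) → cum 40
  km 10 (R, w=10) → cum 50
  km 18 (S, w=100) → cum 150  ≥ 120 → median here
  km 39 (Q, w=90) → cum 240
Optimal location: km 18.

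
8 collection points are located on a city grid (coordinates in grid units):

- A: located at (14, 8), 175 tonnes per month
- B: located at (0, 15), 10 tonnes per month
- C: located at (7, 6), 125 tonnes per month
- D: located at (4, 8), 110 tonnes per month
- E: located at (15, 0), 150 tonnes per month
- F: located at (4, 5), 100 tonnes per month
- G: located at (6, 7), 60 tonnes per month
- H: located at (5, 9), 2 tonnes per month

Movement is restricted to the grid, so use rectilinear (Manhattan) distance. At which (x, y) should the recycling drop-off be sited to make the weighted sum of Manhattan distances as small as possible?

(7, 6)

Manhattan distance separates: Σwᵢ(|x−xᵢ|+|y−yᵢ|) = Σwᵢ|x−xᵢ| + Σwᵢ|y−yᵢ|, so x and y are optimised independently as 1-D weighted medians.
Total weight W = 732; half = 366.
x-coordinate, sorted with cumulative weight:
  x=0 (B, w=10) cum 10
  x=4 (D, w=110) cum 120
  x=4 (F, w=100) cum 220
  x=5 (H, w=2) cum 222
  x=6 (G, w=60) cum 282
  x=7 (C, w=125) cum 407  ← median
  x=14 (A, w=175) cum 582
  x=15 (E, w=150) cum 732
⇒ x* = 7
y-coordinate, sorted with cumulative weight:
  y=0 (E, w=150) cum 150
  y=5 (F, w=100) cum 250
  y=6 (C, w=125) cum 375  ← median
  y=7 (G, w=60) cum 435
  y=8 (A, w=175) cum 610
  y=8 (D, w=110) cum 720
  y=9 (H, w=2) cum 722
  y=15 (B, w=10) cum 732
⇒ y* = 6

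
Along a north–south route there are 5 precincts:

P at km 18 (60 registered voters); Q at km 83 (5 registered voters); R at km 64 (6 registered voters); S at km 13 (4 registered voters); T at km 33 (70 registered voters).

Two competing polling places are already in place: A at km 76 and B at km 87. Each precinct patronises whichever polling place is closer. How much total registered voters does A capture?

140

The indifferent point is the midpoint (76+87)/2 = 81.5; precincts left of it (closer to A at 76) go to A, those right go to B.
  S at 13 (w=4) → A
  P at 18 (w=60) → A
  T at 33 (w=70) → A
  R at 64 (w=6) → A
  Q at 83 (w=5) → B
A captures 140; B captures 5.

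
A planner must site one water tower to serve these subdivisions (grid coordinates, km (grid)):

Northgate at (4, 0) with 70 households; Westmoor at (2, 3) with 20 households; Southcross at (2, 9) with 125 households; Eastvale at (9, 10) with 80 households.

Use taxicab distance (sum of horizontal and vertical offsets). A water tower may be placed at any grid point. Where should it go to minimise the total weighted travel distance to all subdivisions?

Manhattan distance separates: Σwᵢ(|x−xᵢ|+|y−yᵢ|) = Σwᵢ|x−xᵢ| + Σwᵢ|y−yᵢ|, so x and y are optimised independently as 1-D weighted medians.
Total weight W = 295; half = 147.5.
x-coordinate, sorted with cumulative weight:
  x=2 (Westmoor, w=20) cum 20
  x=2 (Southcross, w=125) cum 145
  x=4 (Northgate, w=70) cum 215  ← median
  x=9 (Eastvale, w=80) cum 295
⇒ x* = 4
y-coordinate, sorted with cumulative weight:
  y=0 (Northgate, w=70) cum 70
  y=3 (Westmoor, w=20) cum 90
  y=9 (Southcross, w=125) cum 215  ← median
  y=10 (Eastvale, w=80) cum 295
⇒ y* = 9

(4, 9)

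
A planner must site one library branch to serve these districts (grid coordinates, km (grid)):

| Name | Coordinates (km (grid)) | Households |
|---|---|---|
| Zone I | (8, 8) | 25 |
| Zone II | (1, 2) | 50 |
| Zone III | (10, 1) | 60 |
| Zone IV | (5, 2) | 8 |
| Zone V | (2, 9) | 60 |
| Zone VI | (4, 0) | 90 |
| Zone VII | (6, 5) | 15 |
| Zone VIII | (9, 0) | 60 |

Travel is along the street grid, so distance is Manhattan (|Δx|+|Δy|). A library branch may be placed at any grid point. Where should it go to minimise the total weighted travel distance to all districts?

(4, 1)

Manhattan distance separates: Σwᵢ(|x−xᵢ|+|y−yᵢ|) = Σwᵢ|x−xᵢ| + Σwᵢ|y−yᵢ|, so x and y are optimised independently as 1-D weighted medians.
Total weight W = 368; half = 184.
x-coordinate, sorted with cumulative weight:
  x=1 (Zone II, w=50) cum 50
  x=2 (Zone V, w=60) cum 110
  x=4 (Zone VI, w=90) cum 200  ← median
  x=5 (Zone IV, w=8) cum 208
  x=6 (Zone VII, w=15) cum 223
  x=8 (Zone I, w=25) cum 248
  x=9 (Zone VIII, w=60) cum 308
  x=10 (Zone III, w=60) cum 368
⇒ x* = 4
y-coordinate, sorted with cumulative weight:
  y=0 (Zone VI, w=90) cum 90
  y=0 (Zone VIII, w=60) cum 150
  y=1 (Zone III, w=60) cum 210  ← median
  y=2 (Zone II, w=50) cum 260
  y=2 (Zone IV, w=8) cum 268
  y=5 (Zone VII, w=15) cum 283
  y=8 (Zone I, w=25) cum 308
  y=9 (Zone V, w=60) cum 368
⇒ y* = 1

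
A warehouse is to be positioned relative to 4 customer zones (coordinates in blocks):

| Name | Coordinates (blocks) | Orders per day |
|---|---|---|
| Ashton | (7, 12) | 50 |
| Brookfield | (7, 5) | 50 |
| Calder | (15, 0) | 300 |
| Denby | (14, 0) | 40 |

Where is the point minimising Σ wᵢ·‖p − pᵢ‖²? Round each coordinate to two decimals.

The minimiser of Σwᵢ‖p−pᵢ‖² is the weighted centroid p* = (Σwᵢpᵢ)/(Σwᵢ).
Σwᵢ = 440.
Σwᵢxᵢ = 50·7 + 50·7 + 300·15 + 40·14 = 5760.
Σwᵢyᵢ = 50·12 + 50·5 + 300·0 + 40·0 = 850.
x* = 5760/440 = 13.09, y* = 850/440 = 1.93.

(13.09, 1.93)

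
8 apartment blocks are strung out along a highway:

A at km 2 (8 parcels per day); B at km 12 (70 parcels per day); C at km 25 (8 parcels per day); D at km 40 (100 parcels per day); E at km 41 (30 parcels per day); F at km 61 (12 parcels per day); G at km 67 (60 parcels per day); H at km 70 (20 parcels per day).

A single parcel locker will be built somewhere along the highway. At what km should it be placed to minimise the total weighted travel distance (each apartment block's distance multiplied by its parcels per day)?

x = 40

For a sum of weighted absolute distances on a line, the optimum is the weighted median (not the mean). Total weight W = 308; half-weight = 154.
Sort by position and accumulate weight:
  km 2 (A, w=8) → cum 8
  km 12 (B, w=70) → cum 78
  km 25 (C, w=8) → cum 86
  km 40 (D, w=100) → cum 186  ≥ 154 → median here
  km 41 (E, w=30) → cum 216
  km 61 (F, w=12) → cum 228
  km 67 (G, w=60) → cum 288
  km 70 (H, w=20) → cum 308
Optimal location: km 40.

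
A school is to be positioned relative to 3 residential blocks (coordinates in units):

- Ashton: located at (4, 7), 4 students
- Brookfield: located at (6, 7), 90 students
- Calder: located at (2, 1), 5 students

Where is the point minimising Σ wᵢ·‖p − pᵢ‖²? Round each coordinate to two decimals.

(5.72, 6.70)

The minimiser of Σwᵢ‖p−pᵢ‖² is the weighted centroid p* = (Σwᵢpᵢ)/(Σwᵢ).
Σwᵢ = 99.
Σwᵢxᵢ = 4·4 + 90·6 + 5·2 = 566.
Σwᵢyᵢ = 4·7 + 90·7 + 5·1 = 663.
x* = 566/99 = 5.72, y* = 663/99 = 6.70.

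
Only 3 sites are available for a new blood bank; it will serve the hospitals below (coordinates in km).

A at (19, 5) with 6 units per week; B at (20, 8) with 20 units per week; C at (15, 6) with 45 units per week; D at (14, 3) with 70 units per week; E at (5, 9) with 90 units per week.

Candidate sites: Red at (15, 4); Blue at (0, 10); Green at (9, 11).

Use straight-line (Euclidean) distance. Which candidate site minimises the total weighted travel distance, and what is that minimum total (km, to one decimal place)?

Red, total 1348.0 km

Total weighted distance at each candidate:
  Red (15, 4): total = 1348.0
  Blue (0, 10): total = 2773.0
  Green (9, 11): total = 1712.3
Minimum is at Red with total 1348.0 km.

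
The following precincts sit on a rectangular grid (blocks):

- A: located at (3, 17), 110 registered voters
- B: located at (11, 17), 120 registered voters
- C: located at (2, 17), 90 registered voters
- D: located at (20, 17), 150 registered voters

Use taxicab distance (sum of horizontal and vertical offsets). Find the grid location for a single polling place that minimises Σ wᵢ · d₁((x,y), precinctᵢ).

(11, 17)

Manhattan distance separates: Σwᵢ(|x−xᵢ|+|y−yᵢ|) = Σwᵢ|x−xᵢ| + Σwᵢ|y−yᵢ|, so x and y are optimised independently as 1-D weighted medians.
Total weight W = 470; half = 235.
x-coordinate, sorted with cumulative weight:
  x=2 (C, w=90) cum 90
  x=3 (A, w=110) cum 200
  x=11 (B, w=120) cum 320  ← median
  x=20 (D, w=150) cum 470
⇒ x* = 11
y-coordinate, sorted with cumulative weight:
  y=17 (A, w=110) cum 110
  y=17 (B, w=120) cum 230
  y=17 (C, w=90) cum 320  ← median
  y=17 (D, w=150) cum 470
⇒ y* = 17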